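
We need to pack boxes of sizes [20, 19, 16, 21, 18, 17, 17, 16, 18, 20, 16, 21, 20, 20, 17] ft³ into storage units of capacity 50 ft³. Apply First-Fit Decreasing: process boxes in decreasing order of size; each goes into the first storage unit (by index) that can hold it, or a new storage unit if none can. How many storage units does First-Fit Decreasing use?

7

Sorted descending: 21, 21, 20, 20, 20, 20, 19, 18, 18, 17, 17, 17, 16, 16, 16.
21 ft³ → storage unit 1 (remaining 29 ft³)
21 ft³ → storage unit 1 (remaining 8 ft³)
20 ft³ → storage unit 2 (remaining 30 ft³)
20 ft³ → storage unit 2 (remaining 10 ft³)
20 ft³ → storage unit 3 (remaining 30 ft³)
20 ft³ → storage unit 3 (remaining 10 ft³)
19 ft³ → storage unit 4 (remaining 31 ft³)
18 ft³ → storage unit 4 (remaining 13 ft³)
18 ft³ → storage unit 5 (remaining 32 ft³)
17 ft³ → storage unit 5 (remaining 15 ft³)
17 ft³ → storage unit 6 (remaining 33 ft³)
17 ft³ → storage unit 6 (remaining 16 ft³)
16 ft³ → storage unit 6 (remaining 0 ft³)
16 ft³ → storage unit 7 (remaining 34 ft³)
16 ft³ → storage unit 7 (remaining 18 ft³)
Final storage units: [21,21] [20,20] [20,20] [19,18] [18,17] [17,17,16] [16,16].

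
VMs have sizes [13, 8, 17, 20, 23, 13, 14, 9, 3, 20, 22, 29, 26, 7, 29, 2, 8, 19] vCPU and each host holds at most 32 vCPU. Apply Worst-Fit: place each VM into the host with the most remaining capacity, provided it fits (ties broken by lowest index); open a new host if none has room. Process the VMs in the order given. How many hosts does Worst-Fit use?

11

13 vCPU → host 1 (remaining 19 vCPU)
8 vCPU → host 1 (remaining 11 vCPU)
17 vCPU → host 2 (remaining 15 vCPU)
20 vCPU → host 3 (remaining 12 vCPU)
23 vCPU → host 4 (remaining 9 vCPU)
13 vCPU → host 2 (remaining 2 vCPU)
14 vCPU → host 5 (remaining 18 vCPU)
9 vCPU → host 5 (remaining 9 vCPU)
3 vCPU → host 3 (remaining 9 vCPU)
20 vCPU → host 6 (remaining 12 vCPU)
22 vCPU → host 7 (remaining 10 vCPU)
29 vCPU → host 8 (remaining 3 vCPU)
26 vCPU → host 9 (remaining 6 vCPU)
7 vCPU → host 6 (remaining 5 vCPU)
29 vCPU → host 10 (remaining 3 vCPU)
2 vCPU → host 1 (remaining 9 vCPU)
8 vCPU → host 7 (remaining 2 vCPU)
19 vCPU → host 11 (remaining 13 vCPU)
Final hosts: [13,8,2] [17,13] [20,3] [23] [14,9] [20,7] [22,8] [29] [26] [29] [19].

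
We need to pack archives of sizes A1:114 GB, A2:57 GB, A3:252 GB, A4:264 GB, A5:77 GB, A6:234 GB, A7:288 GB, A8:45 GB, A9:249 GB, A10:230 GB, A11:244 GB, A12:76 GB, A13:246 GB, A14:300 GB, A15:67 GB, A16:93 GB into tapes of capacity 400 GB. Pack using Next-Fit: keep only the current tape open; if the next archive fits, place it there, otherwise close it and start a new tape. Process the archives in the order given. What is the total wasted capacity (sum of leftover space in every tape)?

1564

tape 1: place A1 (114 GB), 286 GB left
tape 1: place A2 (57 GB), 229 GB left
tape 2: place A3 (252 GB), 148 GB left
tape 3: place A4 (264 GB), 136 GB left
tape 3: place A5 (77 GB), 59 GB left
tape 4: place A6 (234 GB), 166 GB left
tape 5: place A7 (288 GB), 112 GB left
tape 5: place A8 (45 GB), 67 GB left
tape 6: place A9 (249 GB), 151 GB left
tape 7: place A10 (230 GB), 170 GB left
tape 8: place A11 (244 GB), 156 GB left
tape 8: place A12 (76 GB), 80 GB left
tape 9: place A13 (246 GB), 154 GB left
tape 10: place A14 (300 GB), 100 GB left
tape 10: place A15 (67 GB), 33 GB left
tape 11: place A16 (93 GB), 307 GB left
11 tapes × 400 GB = 4400 GB; used 2836 GB; unused 1564 GB.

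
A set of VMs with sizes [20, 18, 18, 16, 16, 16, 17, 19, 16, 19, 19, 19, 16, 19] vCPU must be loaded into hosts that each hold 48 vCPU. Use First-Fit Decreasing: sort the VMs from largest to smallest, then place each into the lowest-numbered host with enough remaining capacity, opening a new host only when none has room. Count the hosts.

Sorted descending: 20, 19, 19, 19, 19, 19, 18, 18, 17, 16, 16, 16, 16, 16.
host 1: place 20 vCPU, 28 vCPU left
host 1: place 19 vCPU, 9 vCPU left
host 2: place 19 vCPU, 29 vCPU left
host 2: place 19 vCPU, 10 vCPU left
host 3: place 19 vCPU, 29 vCPU left
host 3: place 19 vCPU, 10 vCPU left
host 4: place 18 vCPU, 30 vCPU left
host 4: place 18 vCPU, 12 vCPU left
host 5: place 17 vCPU, 31 vCPU left
host 5: place 16 vCPU, 15 vCPU left
host 6: place 16 vCPU, 32 vCPU left
host 6: place 16 vCPU, 16 vCPU left
host 6: place 16 vCPU, 0 vCPU left
host 7: place 16 vCPU, 32 vCPU left
Final hosts: [20,19] [19,19] [19,19] [18,18] [17,16] [16,16,16] [16].

7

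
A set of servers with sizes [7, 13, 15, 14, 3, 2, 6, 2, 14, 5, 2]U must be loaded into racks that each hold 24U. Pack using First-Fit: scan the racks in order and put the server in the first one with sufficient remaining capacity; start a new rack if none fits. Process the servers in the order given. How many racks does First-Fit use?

7U → rack 1 (remaining 17U)
13U → rack 1 (remaining 4U)
15U → rack 2 (remaining 9U)
14U → rack 3 (remaining 10U)
3U → rack 1 (remaining 1U)
2U → rack 2 (remaining 7U)
6U → rack 2 (remaining 1U)
2U → rack 3 (remaining 8U)
14U → rack 4 (remaining 10U)
5U → rack 3 (remaining 3U)
2U → rack 3 (remaining 1U)

4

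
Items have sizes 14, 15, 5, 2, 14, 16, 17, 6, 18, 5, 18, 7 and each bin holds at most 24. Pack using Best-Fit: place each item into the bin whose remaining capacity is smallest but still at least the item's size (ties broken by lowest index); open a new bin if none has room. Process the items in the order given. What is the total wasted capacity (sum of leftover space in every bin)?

Put 14 in bin 1; 10 remain.
Put 15 in bin 2; 9 remain.
Put 5 in bin 2; 4 remain.
Put 2 in bin 2; 2 remain.
Put 14 in bin 3; 10 remain.
Put 16 in bin 4; 8 remain.
Put 17 in bin 5; 7 remain.
Put 6 in bin 5; 1 remain.
Put 18 in bin 6; 6 remain.
Put 5 in bin 6; 1 remain.
Put 18 in bin 7; 6 remain.
Put 7 in bin 4; 1 remain.
7 bins × 24 = 168; used 137; unused 31.

31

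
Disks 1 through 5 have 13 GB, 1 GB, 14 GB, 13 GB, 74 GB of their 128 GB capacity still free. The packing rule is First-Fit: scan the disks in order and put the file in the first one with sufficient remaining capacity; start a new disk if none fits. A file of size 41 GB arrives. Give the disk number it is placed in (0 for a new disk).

5

Disks with room: disk 5 (74 GB).
The first with room is disk 5.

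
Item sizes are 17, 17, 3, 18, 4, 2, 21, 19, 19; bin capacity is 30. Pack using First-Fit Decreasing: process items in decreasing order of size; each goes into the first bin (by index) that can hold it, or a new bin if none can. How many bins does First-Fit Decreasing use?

6

Sorted descending: 21, 19, 19, 18, 17, 17, 4, 3, 2.
21 → bin 1 (remaining 9)
19 → bin 2 (remaining 11)
19 → bin 3 (remaining 11)
18 → bin 4 (remaining 12)
17 → bin 5 (remaining 13)
17 → bin 6 (remaining 13)
4 → bin 1 (remaining 5)
3 → bin 1 (remaining 2)
2 → bin 1 (remaining 0)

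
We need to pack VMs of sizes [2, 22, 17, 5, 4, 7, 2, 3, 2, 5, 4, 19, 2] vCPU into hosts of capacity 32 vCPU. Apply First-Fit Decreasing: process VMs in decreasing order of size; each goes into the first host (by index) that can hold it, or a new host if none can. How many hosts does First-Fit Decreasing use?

Sorted descending: 22, 19, 17, 7, 5, 5, 4, 4, 3, 2, 2, 2, 2.
host 1: place 22 vCPU, 10 vCPU left
host 2: place 19 vCPU, 13 vCPU left
host 3: place 17 vCPU, 15 vCPU left
host 1: place 7 vCPU, 3 vCPU left
host 2: place 5 vCPU, 8 vCPU left
host 2: place 5 vCPU, 3 vCPU left
host 3: place 4 vCPU, 11 vCPU left
host 3: place 4 vCPU, 7 vCPU left
host 1: place 3 vCPU, 0 vCPU left
host 2: place 2 vCPU, 1 vCPU left
host 3: place 2 vCPU, 5 vCPU left
host 3: place 2 vCPU, 3 vCPU left
host 3: place 2 vCPU, 1 vCPU left

3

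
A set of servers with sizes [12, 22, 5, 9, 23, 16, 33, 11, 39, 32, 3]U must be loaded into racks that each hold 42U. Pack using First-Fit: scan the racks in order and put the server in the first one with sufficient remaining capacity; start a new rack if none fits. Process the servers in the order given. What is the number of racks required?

12U → rack 1 (remaining 30U)
22U → rack 1 (remaining 8U)
5U → rack 1 (remaining 3U)
9U → rack 2 (remaining 33U)
23U → rack 2 (remaining 10U)
16U → rack 3 (remaining 26U)
33U → rack 4 (remaining 9U)
11U → rack 3 (remaining 15U)
39U → rack 5 (remaining 3U)
32U → rack 6 (remaining 10U)
3U → rack 1 (remaining 0U)

6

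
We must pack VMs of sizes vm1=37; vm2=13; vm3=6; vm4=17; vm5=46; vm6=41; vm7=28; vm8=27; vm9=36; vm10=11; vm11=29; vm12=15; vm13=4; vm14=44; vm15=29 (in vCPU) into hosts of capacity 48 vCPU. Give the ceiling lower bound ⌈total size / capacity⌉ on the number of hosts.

Total size = 37 + 13 + 6 + 17 + 46 + 41 + 28 + 27 + 36 + 11 + 29 + 15 + 4 + 44 + 29 = 383 vCPU.
⌈383 / 48⌉ = 8.

8 hosts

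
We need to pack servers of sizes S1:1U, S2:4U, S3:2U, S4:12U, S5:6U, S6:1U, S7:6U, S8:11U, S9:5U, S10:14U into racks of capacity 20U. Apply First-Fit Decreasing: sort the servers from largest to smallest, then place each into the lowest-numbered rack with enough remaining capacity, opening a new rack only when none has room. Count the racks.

Sorted descending: 14, 12, 11, 6, 6, 5, 4, 2, 1, 1.
rack 1: place 14U, 6U left
rack 2: place 12U, 8U left
rack 3: place 11U, 9U left
rack 1: place 6U, 0U left
rack 2: place 6U, 2U left
rack 3: place 5U, 4U left
rack 3: place 4U, 0U left
rack 2: place 2U, 0U left
rack 4: place 1U, 19U left
rack 4: place 1U, 18U left

4 racks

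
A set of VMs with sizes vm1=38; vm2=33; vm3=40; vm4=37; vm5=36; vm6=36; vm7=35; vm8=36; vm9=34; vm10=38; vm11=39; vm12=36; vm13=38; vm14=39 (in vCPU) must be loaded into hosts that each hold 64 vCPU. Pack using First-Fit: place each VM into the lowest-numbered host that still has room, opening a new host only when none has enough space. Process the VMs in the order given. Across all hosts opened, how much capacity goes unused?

Put vm1 (38 vCPU) in host 1; 26 vCPU remain.
Put vm2 (33 vCPU) in host 2; 31 vCPU remain.
Put vm3 (40 vCPU) in host 3; 24 vCPU remain.
Put vm4 (37 vCPU) in host 4; 27 vCPU remain.
Put vm5 (36 vCPU) in host 5; 28 vCPU remain.
Put vm6 (36 vCPU) in host 6; 28 vCPU remain.
Put vm7 (35 vCPU) in host 7; 29 vCPU remain.
Put vm8 (36 vCPU) in host 8; 28 vCPU remain.
Put vm9 (34 vCPU) in host 9; 30 vCPU remain.
Put vm10 (38 vCPU) in host 10; 26 vCPU remain.
Put vm11 (39 vCPU) in host 11; 25 vCPU remain.
Put vm12 (36 vCPU) in host 12; 28 vCPU remain.
Put vm13 (38 vCPU) in host 13; 26 vCPU remain.
Put vm14 (39 vCPU) in host 14; 25 vCPU remain.
14 hosts × 64 vCPU = 896 vCPU; used 515 vCPU; unused 381 vCPU.

381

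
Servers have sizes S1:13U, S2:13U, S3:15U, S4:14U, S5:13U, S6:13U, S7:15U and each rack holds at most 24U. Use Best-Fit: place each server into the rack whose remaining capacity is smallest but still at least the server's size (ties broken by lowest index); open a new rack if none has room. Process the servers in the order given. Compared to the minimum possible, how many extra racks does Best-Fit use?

0

Best-Fit: [13] [13] [15] [14] [13] [13] [15] → 7 racks.
7 servers exceed 12U (half the capacity), and no two of those can share a rack, so at least 7 racks are needed.
So 7 is already optimal.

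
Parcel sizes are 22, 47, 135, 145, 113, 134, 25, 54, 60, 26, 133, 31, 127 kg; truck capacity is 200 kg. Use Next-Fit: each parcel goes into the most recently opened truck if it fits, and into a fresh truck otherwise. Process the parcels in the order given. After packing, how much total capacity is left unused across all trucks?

truck 1: place 22 kg, 178 kg left
truck 1: place 47 kg, 131 kg left
truck 2: place 135 kg, 65 kg left
truck 3: place 145 kg, 55 kg left
truck 4: place 113 kg, 87 kg left
truck 5: place 134 kg, 66 kg left
truck 5: place 25 kg, 41 kg left
truck 6: place 54 kg, 146 kg left
truck 6: place 60 kg, 86 kg left
truck 6: place 26 kg, 60 kg left
truck 7: place 133 kg, 67 kg left
truck 7: place 31 kg, 36 kg left
truck 8: place 127 kg, 73 kg left
8 trucks × 200 kg = 1600 kg; used 1052 kg; unused 548 kg.

548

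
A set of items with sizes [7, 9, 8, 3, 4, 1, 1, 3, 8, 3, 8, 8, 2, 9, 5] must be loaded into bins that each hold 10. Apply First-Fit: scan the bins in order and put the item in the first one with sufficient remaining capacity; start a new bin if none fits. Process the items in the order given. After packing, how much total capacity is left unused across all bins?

11

bin 1: place 7, 3 left
bin 2: place 9, 1 left
bin 3: place 8, 2 left
bin 1: place 3, 0 left
bin 4: place 4, 6 left
bin 2: place 1, 0 left
bin 3: place 1, 1 left
bin 4: place 3, 3 left
bin 5: place 8, 2 left
bin 4: place 3, 0 left
bin 6: place 8, 2 left
bin 7: place 8, 2 left
bin 5: place 2, 0 left
bin 8: place 9, 1 left
bin 9: place 5, 5 left
9 bins × 10 = 90; used 79; unused 11.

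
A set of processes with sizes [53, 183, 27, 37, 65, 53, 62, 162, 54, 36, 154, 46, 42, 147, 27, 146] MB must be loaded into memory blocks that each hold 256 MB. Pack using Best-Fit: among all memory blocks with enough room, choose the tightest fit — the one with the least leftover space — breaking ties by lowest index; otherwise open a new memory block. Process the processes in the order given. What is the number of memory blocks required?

53 MB → memory block 1 (remaining 203 MB)
183 MB → memory block 1 (remaining 20 MB)
27 MB → memory block 2 (remaining 229 MB)
37 MB → memory block 2 (remaining 192 MB)
65 MB → memory block 2 (remaining 127 MB)
53 MB → memory block 2 (remaining 74 MB)
62 MB → memory block 2 (remaining 12 MB)
162 MB → memory block 3 (remaining 94 MB)
54 MB → memory block 3 (remaining 40 MB)
36 MB → memory block 3 (remaining 4 MB)
154 MB → memory block 4 (remaining 102 MB)
46 MB → memory block 4 (remaining 56 MB)
42 MB → memory block 4 (remaining 14 MB)
147 MB → memory block 5 (remaining 109 MB)
27 MB → memory block 5 (remaining 82 MB)
146 MB → memory block 6 (remaining 110 MB)
Final memory blocks: [53,183] [27,37,65,53,62] [162,54,36] [154,46,42] [147,27] [146].

6 memory blocks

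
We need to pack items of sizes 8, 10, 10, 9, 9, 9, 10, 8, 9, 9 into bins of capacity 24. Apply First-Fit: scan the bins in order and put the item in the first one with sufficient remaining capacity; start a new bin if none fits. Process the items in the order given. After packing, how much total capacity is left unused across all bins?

Put 8 in bin 1; 16 remain.
Put 10 in bin 1; 6 remain.
Put 10 in bin 2; 14 remain.
Put 9 in bin 2; 5 remain.
Put 9 in bin 3; 15 remain.
Put 9 in bin 3; 6 remain.
Put 10 in bin 4; 14 remain.
Put 8 in bin 4; 6 remain.
Put 9 in bin 5; 15 remain.
Put 9 in bin 5; 6 remain.
5 bins × 24 = 120; used 91; unused 29.

29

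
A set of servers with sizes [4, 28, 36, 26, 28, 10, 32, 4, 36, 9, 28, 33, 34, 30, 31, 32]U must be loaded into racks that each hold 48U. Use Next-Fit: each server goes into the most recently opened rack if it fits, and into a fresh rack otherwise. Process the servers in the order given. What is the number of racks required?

12 racks

Put 4U in rack 1; 44U remain.
Put 28U in rack 1; 16U remain.
Put 36U in rack 2; 12U remain.
Put 26U in rack 3; 22U remain.
Put 28U in rack 4; 20U remain.
Put 10U in rack 4; 10U remain.
Put 32U in rack 5; 16U remain.
Put 4U in rack 5; 12U remain.
Put 36U in rack 6; 12U remain.
Put 9U in rack 6; 3U remain.
Put 28U in rack 7; 20U remain.
Put 33U in rack 8; 15U remain.
Put 34U in rack 9; 14U remain.
Put 30U in rack 10; 18U remain.
Put 31U in rack 11; 17U remain.
Put 32U in rack 12; 16U remain.
Final racks: [4,28] [36] [26] [28,10] [32,4] [36,9] [28] [33] [34] [30] [31] [32].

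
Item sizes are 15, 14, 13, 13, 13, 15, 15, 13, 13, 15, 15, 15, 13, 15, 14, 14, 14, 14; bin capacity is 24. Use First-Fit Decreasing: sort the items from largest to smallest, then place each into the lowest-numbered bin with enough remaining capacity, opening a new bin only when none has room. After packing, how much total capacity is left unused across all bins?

Sorted descending: 15, 15, 15, 15, 15, 15, 15, 14, 14, 14, 14, 14, 13, 13, 13, 13, 13, 13.
bin 1: place 15, 9 left
bin 2: place 15, 9 left
bin 3: place 15, 9 left
bin 4: place 15, 9 left
bin 5: place 15, 9 left
bin 6: place 15, 9 left
bin 7: place 15, 9 left
bin 8: place 14, 10 left
bin 9: place 14, 10 left
bin 10: place 14, 10 left
bin 11: place 14, 10 left
bin 12: place 14, 10 left
bin 13: place 13, 11 left
bin 14: place 13, 11 left
bin 15: place 13, 11 left
bin 16: place 13, 11 left
bin 17: place 13, 11 left
bin 18: place 13, 11 left
18 bins × 24 = 432; used 253; unused 179.

179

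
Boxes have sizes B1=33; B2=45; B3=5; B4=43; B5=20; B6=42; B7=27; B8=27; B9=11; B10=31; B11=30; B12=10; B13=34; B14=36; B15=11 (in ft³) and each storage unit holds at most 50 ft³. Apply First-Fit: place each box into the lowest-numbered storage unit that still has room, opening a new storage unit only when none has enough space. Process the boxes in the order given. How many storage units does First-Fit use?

10 storage units

B1 (33 ft³) → storage unit 1 (remaining 17 ft³)
B2 (45 ft³) → storage unit 2 (remaining 5 ft³)
B3 (5 ft³) → storage unit 1 (remaining 12 ft³)
B4 (43 ft³) → storage unit 3 (remaining 7 ft³)
B5 (20 ft³) → storage unit 4 (remaining 30 ft³)
B6 (42 ft³) → storage unit 5 (remaining 8 ft³)
B7 (27 ft³) → storage unit 4 (remaining 3 ft³)
B8 (27 ft³) → storage unit 6 (remaining 23 ft³)
B9 (11 ft³) → storage unit 1 (remaining 1 ft³)
B10 (31 ft³) → storage unit 7 (remaining 19 ft³)
B11 (30 ft³) → storage unit 8 (remaining 20 ft³)
B12 (10 ft³) → storage unit 6 (remaining 13 ft³)
B13 (34 ft³) → storage unit 9 (remaining 16 ft³)
B14 (36 ft³) → storage unit 10 (remaining 14 ft³)
B15 (11 ft³) → storage unit 6 (remaining 2 ft³)
Final storage units: [33,5,11] [45] [43] [20,27] [42] [27,10,11] [31] [30] [34] [36].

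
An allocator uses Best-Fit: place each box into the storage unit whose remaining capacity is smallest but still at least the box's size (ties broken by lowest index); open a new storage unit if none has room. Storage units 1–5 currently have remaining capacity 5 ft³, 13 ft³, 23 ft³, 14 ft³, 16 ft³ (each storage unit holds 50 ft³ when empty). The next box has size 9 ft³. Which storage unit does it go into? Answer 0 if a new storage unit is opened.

Storage units with room: storage unit 2 (13 ft³), storage unit 3 (23 ft³), storage unit 4 (14 ft³), storage unit 5 (16 ft³).
Tightest fit is storage unit 2 with 13 ft³ free.

2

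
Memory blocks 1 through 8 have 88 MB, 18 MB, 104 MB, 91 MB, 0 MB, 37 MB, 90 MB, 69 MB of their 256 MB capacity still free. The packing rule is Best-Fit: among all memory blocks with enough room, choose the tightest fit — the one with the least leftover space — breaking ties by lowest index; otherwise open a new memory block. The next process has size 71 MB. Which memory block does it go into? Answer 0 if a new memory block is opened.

Memory blocks with room: memory block 1 (88 MB), memory block 3 (104 MB), memory block 4 (91 MB), memory block 7 (90 MB).
Tightest fit is memory block 1 with 88 MB free.

1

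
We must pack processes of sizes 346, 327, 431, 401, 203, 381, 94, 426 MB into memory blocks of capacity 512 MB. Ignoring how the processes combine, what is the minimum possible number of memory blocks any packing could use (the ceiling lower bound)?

6

Total size = 346 + 327 + 431 + 401 + 203 + 381 + 94 + 426 = 2609 MB.
⌈2609 / 512⌉ = 6.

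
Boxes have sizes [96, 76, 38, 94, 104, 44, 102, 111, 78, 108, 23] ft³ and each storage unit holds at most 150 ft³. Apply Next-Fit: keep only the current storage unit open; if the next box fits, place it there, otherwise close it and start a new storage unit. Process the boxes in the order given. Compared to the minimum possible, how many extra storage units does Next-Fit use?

0

Next-Fit: [96] [76,38] [94] [104,44] [102] [111] [78] [108,23] → 8 storage units.
8 boxes exceed 75 ft³ (half the capacity), and no two of those can share a storage unit, so at least 8 storage units are needed.
So 8 is already optimal.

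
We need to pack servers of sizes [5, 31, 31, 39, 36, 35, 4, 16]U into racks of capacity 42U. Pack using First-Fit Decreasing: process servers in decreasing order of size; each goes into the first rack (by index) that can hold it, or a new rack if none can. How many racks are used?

6

Sorted descending: 39, 36, 35, 31, 31, 16, 5, 4.
rack 1: place 39U, 3U left
rack 2: place 36U, 6U left
rack 3: place 35U, 7U left
rack 4: place 31U, 11U left
rack 5: place 31U, 11U left
rack 6: place 16U, 26U left
rack 2: place 5U, 1U left
rack 3: place 4U, 3U left
Final racks: [39] [36,5] [35,4] [31] [31] [16].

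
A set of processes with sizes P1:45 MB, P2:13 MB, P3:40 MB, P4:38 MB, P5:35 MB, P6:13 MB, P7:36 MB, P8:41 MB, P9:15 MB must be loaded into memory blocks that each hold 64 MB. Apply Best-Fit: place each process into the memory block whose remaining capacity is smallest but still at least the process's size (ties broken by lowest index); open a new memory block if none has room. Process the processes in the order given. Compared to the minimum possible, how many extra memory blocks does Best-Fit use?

0

Best-Fit: [45,13] [40,13] [38] [35] [36] [41,15] → 6 memory blocks.
6 processes exceed 32 MB (half the capacity), and no two of those can share a memory block, so at least 6 memory blocks are needed.
So 6 is already optimal.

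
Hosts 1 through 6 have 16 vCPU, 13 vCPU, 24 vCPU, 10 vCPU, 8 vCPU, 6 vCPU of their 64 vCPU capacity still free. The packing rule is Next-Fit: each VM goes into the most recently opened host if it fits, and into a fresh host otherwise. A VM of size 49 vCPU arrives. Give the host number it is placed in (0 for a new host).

0

Next-Fit only looks at host 6, which has 6 vCPU free.
49 vCPU does not fit, so a new host is opened.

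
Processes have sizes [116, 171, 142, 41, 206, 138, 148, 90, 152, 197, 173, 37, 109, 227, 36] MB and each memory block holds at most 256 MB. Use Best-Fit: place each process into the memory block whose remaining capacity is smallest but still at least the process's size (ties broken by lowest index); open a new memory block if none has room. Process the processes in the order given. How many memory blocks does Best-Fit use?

116 MB → memory block 1 (remaining 140 MB)
171 MB → memory block 2 (remaining 85 MB)
142 MB → memory block 3 (remaining 114 MB)
41 MB → memory block 2 (remaining 44 MB)
206 MB → memory block 4 (remaining 50 MB)
138 MB → memory block 1 (remaining 2 MB)
148 MB → memory block 5 (remaining 108 MB)
90 MB → memory block 5 (remaining 18 MB)
152 MB → memory block 6 (remaining 104 MB)
197 MB → memory block 7 (remaining 59 MB)
173 MB → memory block 8 (remaining 83 MB)
37 MB → memory block 2 (remaining 7 MB)
109 MB → memory block 3 (remaining 5 MB)
227 MB → memory block 9 (remaining 29 MB)
36 MB → memory block 4 (remaining 14 MB)

9 memory blocks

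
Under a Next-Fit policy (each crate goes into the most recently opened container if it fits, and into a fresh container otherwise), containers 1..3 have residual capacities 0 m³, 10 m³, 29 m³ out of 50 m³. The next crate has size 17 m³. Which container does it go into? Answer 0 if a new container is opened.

3

Next-Fit only looks at container 3, which has 29 m³ free.
17 m³ fits there.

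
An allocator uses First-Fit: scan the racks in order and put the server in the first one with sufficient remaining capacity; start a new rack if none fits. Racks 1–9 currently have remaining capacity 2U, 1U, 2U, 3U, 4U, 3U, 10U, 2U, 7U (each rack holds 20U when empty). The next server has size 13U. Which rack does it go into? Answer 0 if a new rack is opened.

No rack has ≥ 13U free, so a new rack is opened.

0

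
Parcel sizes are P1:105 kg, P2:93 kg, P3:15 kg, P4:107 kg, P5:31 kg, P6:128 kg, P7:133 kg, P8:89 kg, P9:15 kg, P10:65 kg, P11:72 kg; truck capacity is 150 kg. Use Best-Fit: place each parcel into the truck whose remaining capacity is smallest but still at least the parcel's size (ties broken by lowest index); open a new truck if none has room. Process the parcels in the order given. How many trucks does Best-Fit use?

Put P1 (105 kg) in truck 1; 45 kg remain.
Put P2 (93 kg) in truck 2; 57 kg remain.
Put P3 (15 kg) in truck 1; 30 kg remain.
Put P4 (107 kg) in truck 3; 43 kg remain.
Put P5 (31 kg) in truck 3; 12 kg remain.
Put P6 (128 kg) in truck 4; 22 kg remain.
Put P7 (133 kg) in truck 5; 17 kg remain.
Put P8 (89 kg) in truck 6; 61 kg remain.
Put P9 (15 kg) in truck 5; 2 kg remain.
Put P10 (65 kg) in truck 7; 85 kg remain.
Put P11 (72 kg) in truck 7; 13 kg remain.

7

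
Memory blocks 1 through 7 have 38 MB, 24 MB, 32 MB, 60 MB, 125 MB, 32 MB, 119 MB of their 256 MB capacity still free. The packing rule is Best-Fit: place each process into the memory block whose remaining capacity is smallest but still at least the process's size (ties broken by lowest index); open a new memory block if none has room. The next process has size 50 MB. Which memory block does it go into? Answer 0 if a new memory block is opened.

Memory blocks with room: memory block 4 (60 MB), memory block 5 (125 MB), memory block 7 (119 MB).
Tightest fit is memory block 4 with 60 MB free.

4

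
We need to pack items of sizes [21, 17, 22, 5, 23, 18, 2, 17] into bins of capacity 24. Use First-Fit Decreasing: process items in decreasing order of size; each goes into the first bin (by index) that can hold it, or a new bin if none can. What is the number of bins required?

6 bins

Sorted descending: 23, 22, 21, 18, 17, 17, 5, 2.
bin 1: place 23, 1 left
bin 2: place 22, 2 left
bin 3: place 21, 3 left
bin 4: place 18, 6 left
bin 5: place 17, 7 left
bin 6: place 17, 7 left
bin 4: place 5, 1 left
bin 2: place 2, 0 left
Final bins: [23] [22,2] [21] [18,5] [17] [17].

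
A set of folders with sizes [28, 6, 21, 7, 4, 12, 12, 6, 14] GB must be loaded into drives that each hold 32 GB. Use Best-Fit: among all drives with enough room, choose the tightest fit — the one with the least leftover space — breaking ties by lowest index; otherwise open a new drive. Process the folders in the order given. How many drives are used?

4

drive 1: place 28 GB, 4 GB left
drive 2: place 6 GB, 26 GB left
drive 2: place 21 GB, 5 GB left
drive 3: place 7 GB, 25 GB left
drive 1: place 4 GB, 0 GB left
drive 3: place 12 GB, 13 GB left
drive 3: place 12 GB, 1 GB left
drive 4: place 6 GB, 26 GB left
drive 4: place 14 GB, 12 GB left
Final drives: [28,4] [6,21] [7,12,12] [6,14].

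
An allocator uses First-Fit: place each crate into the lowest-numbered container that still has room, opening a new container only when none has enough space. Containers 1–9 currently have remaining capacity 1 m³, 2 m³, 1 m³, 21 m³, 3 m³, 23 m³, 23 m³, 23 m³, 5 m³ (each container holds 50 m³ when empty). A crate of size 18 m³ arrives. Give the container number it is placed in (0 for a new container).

4

Containers with room: container 4 (21 m³), container 6 (23 m³), container 7 (23 m³), container 8 (23 m³).
The first with room is container 4.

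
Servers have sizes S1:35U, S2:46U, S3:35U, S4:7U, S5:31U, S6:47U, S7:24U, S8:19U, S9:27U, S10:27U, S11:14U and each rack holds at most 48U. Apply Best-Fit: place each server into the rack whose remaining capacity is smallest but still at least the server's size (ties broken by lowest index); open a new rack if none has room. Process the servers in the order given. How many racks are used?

8

rack 1: place S1 (35U), 13U left
rack 2: place S2 (46U), 2U left
rack 3: place S3 (35U), 13U left
rack 1: place S4 (7U), 6U left
rack 4: place S5 (31U), 17U left
rack 5: place S6 (47U), 1U left
rack 6: place S7 (24U), 24U left
rack 6: place S8 (19U), 5U left
rack 7: place S9 (27U), 21U left
rack 8: place S10 (27U), 21U left
rack 4: place S11 (14U), 3U left
Final racks: [35,7] [46] [35] [31,14] [47] [24,19] [27] [27].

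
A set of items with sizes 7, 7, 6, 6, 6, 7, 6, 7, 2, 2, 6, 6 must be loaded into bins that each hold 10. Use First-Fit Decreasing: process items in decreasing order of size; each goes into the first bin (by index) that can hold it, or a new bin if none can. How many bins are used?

Sorted descending: 7, 7, 7, 7, 6, 6, 6, 6, 6, 6, 2, 2.
Put 7 in bin 1; 3 remain.
Put 7 in bin 2; 3 remain.
Put 7 in bin 3; 3 remain.
Put 7 in bin 4; 3 remain.
Put 6 in bin 5; 4 remain.
Put 6 in bin 6; 4 remain.
Put 6 in bin 7; 4 remain.
Put 6 in bin 8; 4 remain.
Put 6 in bin 9; 4 remain.
Put 6 in bin 10; 4 remain.
Put 2 in bin 1; 1 remain.
Put 2 in bin 2; 1 remain.
Final bins: [7,2] [7,2] [7] [7] [6] [6] [6] [6] [6] [6].

10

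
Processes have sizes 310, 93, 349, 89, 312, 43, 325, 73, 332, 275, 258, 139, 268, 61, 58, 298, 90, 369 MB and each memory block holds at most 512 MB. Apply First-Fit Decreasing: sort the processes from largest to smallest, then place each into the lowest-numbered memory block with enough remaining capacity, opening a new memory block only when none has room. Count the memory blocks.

10

Sorted descending: 369, 349, 332, 325, 312, 310, 298, 275, 268, 258, 139, 93, 90, 89, 73, 61, 58, 43.
369 MB → memory block 1 (remaining 143 MB)
349 MB → memory block 2 (remaining 163 MB)
332 MB → memory block 3 (remaining 180 MB)
325 MB → memory block 4 (remaining 187 MB)
312 MB → memory block 5 (remaining 200 MB)
310 MB → memory block 6 (remaining 202 MB)
298 MB → memory block 7 (remaining 214 MB)
275 MB → memory block 8 (remaining 237 MB)
268 MB → memory block 9 (remaining 244 MB)
258 MB → memory block 10 (remaining 254 MB)
139 MB → memory block 1 (remaining 4 MB)
93 MB → memory block 2 (remaining 70 MB)
90 MB → memory block 3 (remaining 90 MB)
89 MB → memory block 3 (remaining 1 MB)
73 MB → memory block 4 (remaining 114 MB)
61 MB → memory block 2 (remaining 9 MB)
58 MB → memory block 4 (remaining 56 MB)
43 MB → memory block 4 (remaining 13 MB)
Final memory blocks: [369,139] [349,93,61] [332,90,89] [325,73,58,43] [312] [310] [298] [275] [268] [258].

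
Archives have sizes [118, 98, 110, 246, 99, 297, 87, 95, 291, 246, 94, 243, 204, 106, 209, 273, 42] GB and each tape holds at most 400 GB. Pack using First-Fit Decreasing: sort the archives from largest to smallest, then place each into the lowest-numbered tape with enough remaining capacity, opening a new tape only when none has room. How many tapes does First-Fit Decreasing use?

Sorted descending: 297, 291, 273, 246, 246, 243, 209, 204, 118, 110, 106, 99, 98, 95, 94, 87, 42.
tape 1: place 297 GB, 103 GB left
tape 2: place 291 GB, 109 GB left
tape 3: place 273 GB, 127 GB left
tape 4: place 246 GB, 154 GB left
tape 5: place 246 GB, 154 GB left
tape 6: place 243 GB, 157 GB left
tape 7: place 209 GB, 191 GB left
tape 8: place 204 GB, 196 GB left
tape 3: place 118 GB, 9 GB left
tape 4: place 110 GB, 44 GB left
tape 2: place 106 GB, 3 GB left
tape 1: place 99 GB, 4 GB left
tape 5: place 98 GB, 56 GB left
tape 6: place 95 GB, 62 GB left
tape 7: place 94 GB, 97 GB left
tape 7: place 87 GB, 10 GB left
tape 4: place 42 GB, 2 GB left

8 tapes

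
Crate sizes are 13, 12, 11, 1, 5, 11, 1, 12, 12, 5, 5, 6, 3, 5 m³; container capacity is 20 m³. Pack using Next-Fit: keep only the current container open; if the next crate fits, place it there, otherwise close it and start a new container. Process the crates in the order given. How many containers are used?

7

13 m³ → container 1 (remaining 7 m³)
12 m³ → container 2 (remaining 8 m³)
11 m³ → container 3 (remaining 9 m³)
1 m³ → container 3 (remaining 8 m³)
5 m³ → container 3 (remaining 3 m³)
11 m³ → container 4 (remaining 9 m³)
1 m³ → container 4 (remaining 8 m³)
12 m³ → container 5 (remaining 8 m³)
12 m³ → container 6 (remaining 8 m³)
5 m³ → container 6 (remaining 3 m³)
5 m³ → container 7 (remaining 15 m³)
6 m³ → container 7 (remaining 9 m³)
3 m³ → container 7 (remaining 6 m³)
5 m³ → container 7 (remaining 1 m³)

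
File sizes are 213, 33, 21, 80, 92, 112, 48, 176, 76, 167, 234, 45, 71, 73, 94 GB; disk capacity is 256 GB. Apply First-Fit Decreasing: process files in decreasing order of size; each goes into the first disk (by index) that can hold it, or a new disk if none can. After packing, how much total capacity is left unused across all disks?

257

Sorted descending: 234, 213, 176, 167, 112, 94, 92, 80, 76, 73, 71, 48, 45, 33, 21.
234 GB → disk 1 (remaining 22 GB)
213 GB → disk 2 (remaining 43 GB)
176 GB → disk 3 (remaining 80 GB)
167 GB → disk 4 (remaining 89 GB)
112 GB → disk 5 (remaining 144 GB)
94 GB → disk 5 (remaining 50 GB)
92 GB → disk 6 (remaining 164 GB)
80 GB → disk 3 (remaining 0 GB)
76 GB → disk 4 (remaining 13 GB)
73 GB → disk 6 (remaining 91 GB)
71 GB → disk 6 (remaining 20 GB)
48 GB → disk 5 (remaining 2 GB)
45 GB → disk 7 (remaining 211 GB)
33 GB → disk 2 (remaining 10 GB)
21 GB → disk 1 (remaining 1 GB)
7 disks × 256 GB = 1792 GB; used 1535 GB; unused 257 GB.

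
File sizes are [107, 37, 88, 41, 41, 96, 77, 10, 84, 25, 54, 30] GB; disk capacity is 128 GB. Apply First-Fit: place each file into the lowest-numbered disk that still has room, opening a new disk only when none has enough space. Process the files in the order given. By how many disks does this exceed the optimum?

1

First-Fit: [107,10] [37,88] [41,41,25] [96,30] [77] [84] [54] → 7 disks.
Total size 690 GB; any packing needs at least ⌈690/128⌉ = 6 disks.
An optimal packing achieves that bound: [107,10] [96,30] [88,37] [84,41] [77,41] [54,25] → 6 disks.
Excess: 7 − 6 = 1.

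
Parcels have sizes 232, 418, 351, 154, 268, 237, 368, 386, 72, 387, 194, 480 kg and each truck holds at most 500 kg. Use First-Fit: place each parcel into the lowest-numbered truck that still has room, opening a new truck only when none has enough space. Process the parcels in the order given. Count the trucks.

9

232 kg → truck 1 (remaining 268 kg)
418 kg → truck 2 (remaining 82 kg)
351 kg → truck 3 (remaining 149 kg)
154 kg → truck 1 (remaining 114 kg)
268 kg → truck 4 (remaining 232 kg)
237 kg → truck 5 (remaining 263 kg)
368 kg → truck 6 (remaining 132 kg)
386 kg → truck 7 (remaining 114 kg)
72 kg → truck 1 (remaining 42 kg)
387 kg → truck 8 (remaining 113 kg)
194 kg → truck 4 (remaining 38 kg)
480 kg → truck 9 (remaining 20 kg)
Final trucks: [232,154,72] [418] [351] [268,194] [237] [368] [386] [387] [480].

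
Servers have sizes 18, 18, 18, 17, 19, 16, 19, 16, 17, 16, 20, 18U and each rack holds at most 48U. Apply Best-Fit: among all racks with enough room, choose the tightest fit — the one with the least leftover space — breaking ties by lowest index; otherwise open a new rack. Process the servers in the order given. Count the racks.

6

Put 18U in rack 1; 30U remain.
Put 18U in rack 1; 12U remain.
Put 18U in rack 2; 30U remain.
Put 17U in rack 2; 13U remain.
Put 19U in rack 3; 29U remain.
Put 16U in rack 3; 13U remain.
Put 19U in rack 4; 29U remain.
Put 16U in rack 4; 13U remain.
Put 17U in rack 5; 31U remain.
Put 16U in rack 5; 15U remain.
Put 20U in rack 6; 28U remain.
Put 18U in rack 6; 10U remain.
Final racks: [18,18] [18,17] [19,16] [19,16] [17,16] [20,18].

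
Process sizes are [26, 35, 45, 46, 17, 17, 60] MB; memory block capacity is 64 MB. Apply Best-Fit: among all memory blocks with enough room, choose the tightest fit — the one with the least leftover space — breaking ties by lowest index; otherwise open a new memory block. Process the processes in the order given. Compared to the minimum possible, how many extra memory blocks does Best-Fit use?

0

Best-Fit: [26,35] [45,17] [46,17] [60] → 4 memory blocks.
Total size 246 MB; any packing needs at least ⌈246/64⌉ = 4 memory blocks.
So 4 is already optimal.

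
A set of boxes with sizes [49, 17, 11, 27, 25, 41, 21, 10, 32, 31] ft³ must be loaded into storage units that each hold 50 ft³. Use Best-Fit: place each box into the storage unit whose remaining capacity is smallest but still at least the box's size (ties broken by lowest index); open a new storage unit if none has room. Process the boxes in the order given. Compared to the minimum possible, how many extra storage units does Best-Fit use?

Best-Fit: [49] [17,11,21] [27,10] [25] [41] [32] [31] → 7 storage units.
Total size 264 ft³; any packing needs at least ⌈264/50⌉ = 6 storage units.
An optimal packing achieves that bound: [49] [41] [32,17] [31,11] [27,21] [25,10] → 6 storage units.
Excess: 7 − 6 = 1.

1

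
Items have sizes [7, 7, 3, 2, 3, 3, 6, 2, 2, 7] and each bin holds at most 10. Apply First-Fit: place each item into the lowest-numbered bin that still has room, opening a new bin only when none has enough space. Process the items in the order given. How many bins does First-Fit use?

Put 7 in bin 1; 3 remain.
Put 7 in bin 2; 3 remain.
Put 3 in bin 1; 0 remain.
Put 2 in bin 2; 1 remain.
Put 3 in bin 3; 7 remain.
Put 3 in bin 3; 4 remain.
Put 6 in bin 4; 4 remain.
Put 2 in bin 3; 2 remain.
Put 2 in bin 3; 0 remain.
Put 7 in bin 5; 3 remain.

5 bins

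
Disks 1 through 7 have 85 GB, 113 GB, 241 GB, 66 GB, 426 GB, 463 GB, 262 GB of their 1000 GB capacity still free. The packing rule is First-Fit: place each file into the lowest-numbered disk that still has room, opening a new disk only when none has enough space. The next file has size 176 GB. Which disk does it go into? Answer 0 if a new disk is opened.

3

Disks with room: disk 3 (241 GB), disk 5 (426 GB), disk 6 (463 GB), disk 7 (262 GB).
The first with room is disk 3.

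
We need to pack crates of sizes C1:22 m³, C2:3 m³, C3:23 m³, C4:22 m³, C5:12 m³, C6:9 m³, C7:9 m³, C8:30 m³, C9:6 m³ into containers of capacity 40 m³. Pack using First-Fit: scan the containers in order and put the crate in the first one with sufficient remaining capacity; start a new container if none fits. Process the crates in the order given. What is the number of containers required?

Put C1 (22 m³) in container 1; 18 m³ remain.
Put C2 (3 m³) in container 1; 15 m³ remain.
Put C3 (23 m³) in container 2; 17 m³ remain.
Put C4 (22 m³) in container 3; 18 m³ remain.
Put C5 (12 m³) in container 1; 3 m³ remain.
Put C6 (9 m³) in container 2; 8 m³ remain.
Put C7 (9 m³) in container 3; 9 m³ remain.
Put C8 (30 m³) in container 4; 10 m³ remain.
Put C9 (6 m³) in container 2; 2 m³ remain.
Final containers: [22,3,12] [23,9,6] [22,9] [30].

4 containers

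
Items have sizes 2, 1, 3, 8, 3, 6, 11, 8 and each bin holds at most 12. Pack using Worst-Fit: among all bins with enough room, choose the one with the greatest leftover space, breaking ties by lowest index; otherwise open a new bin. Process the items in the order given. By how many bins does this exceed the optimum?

Worst-Fit: [2,1,3,3] [8] [6] [11] [8] → 5 bins.
Total size 42; any packing needs at least ⌈42/12⌉ = 4 bins.
An optimal packing achieves that bound: [11,1] [8,3] [8,3] [6,2] → 4 bins.
Excess: 5 − 4 = 1.

1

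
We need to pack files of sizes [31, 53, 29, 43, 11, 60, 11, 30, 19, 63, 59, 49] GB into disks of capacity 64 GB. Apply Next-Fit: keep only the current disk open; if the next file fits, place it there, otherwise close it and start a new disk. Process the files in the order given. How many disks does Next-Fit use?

9 disks

Put 31 GB in disk 1; 33 GB remain.
Put 53 GB in disk 2; 11 GB remain.
Put 29 GB in disk 3; 35 GB remain.
Put 43 GB in disk 4; 21 GB remain.
Put 11 GB in disk 4; 10 GB remain.
Put 60 GB in disk 5; 4 GB remain.
Put 11 GB in disk 6; 53 GB remain.
Put 30 GB in disk 6; 23 GB remain.
Put 19 GB in disk 6; 4 GB remain.
Put 63 GB in disk 7; 1 GB remain.
Put 59 GB in disk 8; 5 GB remain.
Put 49 GB in disk 9; 15 GB remain.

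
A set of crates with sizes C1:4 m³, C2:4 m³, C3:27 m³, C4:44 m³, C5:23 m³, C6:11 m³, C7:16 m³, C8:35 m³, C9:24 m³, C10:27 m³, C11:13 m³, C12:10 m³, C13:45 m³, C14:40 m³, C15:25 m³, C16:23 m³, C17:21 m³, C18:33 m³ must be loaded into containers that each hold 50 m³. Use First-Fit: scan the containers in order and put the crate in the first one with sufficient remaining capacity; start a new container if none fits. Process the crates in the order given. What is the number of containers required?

10

C1 (4 m³) → container 1 (remaining 46 m³)
C2 (4 m³) → container 1 (remaining 42 m³)
C3 (27 m³) → container 1 (remaining 15 m³)
C4 (44 m³) → container 2 (remaining 6 m³)
C5 (23 m³) → container 3 (remaining 27 m³)
C6 (11 m³) → container 1 (remaining 4 m³)
C7 (16 m³) → container 3 (remaining 11 m³)
C8 (35 m³) → container 4 (remaining 15 m³)
C9 (24 m³) → container 5 (remaining 26 m³)
C10 (27 m³) → container 6 (remaining 23 m³)
C11 (13 m³) → container 4 (remaining 2 m³)
C12 (10 m³) → container 3 (remaining 1 m³)
C13 (45 m³) → container 7 (remaining 5 m³)
C14 (40 m³) → container 8 (remaining 10 m³)
C15 (25 m³) → container 5 (remaining 1 m³)
C16 (23 m³) → container 6 (remaining 0 m³)
C17 (21 m³) → container 9 (remaining 29 m³)
C18 (33 m³) → container 10 (remaining 17 m³)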